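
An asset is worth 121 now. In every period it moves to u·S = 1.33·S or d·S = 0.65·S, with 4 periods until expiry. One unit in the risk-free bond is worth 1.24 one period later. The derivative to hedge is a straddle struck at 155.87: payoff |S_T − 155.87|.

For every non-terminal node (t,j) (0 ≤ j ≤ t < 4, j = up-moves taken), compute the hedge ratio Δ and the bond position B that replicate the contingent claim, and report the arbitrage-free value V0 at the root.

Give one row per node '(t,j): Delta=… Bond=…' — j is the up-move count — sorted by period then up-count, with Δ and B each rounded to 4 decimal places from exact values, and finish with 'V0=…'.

Since d<R<u, set p* = (R−d)/(u−d) = 0.8676; price each node as the discounted p*-expectation of its children.
Terminal payoffs: V(4,0)=134.2707, V(4,1)=111.6746, V(4,2)=65.4394, V(4,3)=29.1649, V(4,4)=222.7399
  t=3,j=0: stock 33.2296 → up 44.1954 (V=111.6746), down 21.5993 (V=134.2707). Price 92.4720; hedge Δ=-1.0000, bond B=125.7016.
  t=3,j=1: stock 67.9929 → up 90.4306 (V=65.4394), down 44.1954 (V=111.6746). Price 57.7087; hedge Δ=-1.0000, bond B=125.7016.
  t=3,j=2: stock 139.1240 → up 185.0349 (V=29.1649), down 90.4306 (V=65.4394). Price 27.3919; hedge Δ=-0.3834, bond B=80.7368.
  t=3,j=3: stock 284.6691 → up 378.6099 (V=222.7399), down 185.0349 (V=29.1649). Price 158.9675; hedge Δ=1.0000, bond B=-125.7016.
  t=2,j=0: stock 51.1225 → up 67.9929 (V=57.7087), down 33.2296 (V=92.4720). Price 50.2498; hedge Δ=-1.0000, bond B=101.3723.
  t=2,j=1: stock 104.6045 → up 139.1240 (V=27.3919), down 67.9929 (V=57.7087). Price 25.3261; hedge Δ=-0.4262, bond B=69.9097.
  t=2,j=2: stock 214.0369 → up 284.6691 (V=158.9675), down 139.1240 (V=27.3919). Price 114.1557; hedge Δ=0.9040, bond B=-79.3378.
  t=1,j=0: stock 78.6500 → up 104.6045 (V=25.3261), down 51.1225 (V=50.2498). Price 23.0846; hedge Δ=-0.4660, bond B=59.7370.
  t=1,j=1: stock 160.9300 → up 214.0369 (V=114.1557), down 104.6045 (V=25.3261). Price 82.5797; hedge Δ=0.8117, bond B=-48.0520.
  t=0,j=0: stock 121.0000 → up 160.9300 (V=82.5797), down 78.6500 (V=23.0846). Price 60.2462; hedge Δ=0.7231, bond B=-27.2466.
The time-0 hedge costs 60.2462, which is the no-arbitrage price.

(0,0): Delta=0.7231 Bond=-27.2466
(1,0): Delta=-0.4660 Bond=59.7370
(1,1): Delta=0.8117 Bond=-48.0520
(2,0): Delta=-1.0000 Bond=101.3723
(2,1): Delta=-0.4262 Bond=69.9097
(2,2): Delta=0.9040 Bond=-79.3378
(3,0): Delta=-1.0000 Bond=125.7016
(3,1): Delta=-1.0000 Bond=125.7016
(3,2): Delta=-0.3834 Bond=80.7368
(3,3): Delta=1.0000 Bond=-125.7016
V0=60.2462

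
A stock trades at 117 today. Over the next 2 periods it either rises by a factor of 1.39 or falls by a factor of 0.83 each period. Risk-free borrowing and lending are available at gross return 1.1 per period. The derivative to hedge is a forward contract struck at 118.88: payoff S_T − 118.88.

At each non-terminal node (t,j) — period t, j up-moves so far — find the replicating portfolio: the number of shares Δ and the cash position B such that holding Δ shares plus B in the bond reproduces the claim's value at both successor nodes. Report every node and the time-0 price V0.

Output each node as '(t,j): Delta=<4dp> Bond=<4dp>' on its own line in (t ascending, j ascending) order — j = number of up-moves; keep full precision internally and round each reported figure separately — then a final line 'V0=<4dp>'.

Since d<R<u, set p* = (R−d)/(u−d) = 0.4821; price each node as the discounted p*-expectation of its children.
Terminal values V(2,·): V(2,0)=-38.2787, V(2,1)=16.1029, V(2,2)=107.1757
  t=1,j=0: stock 97.1100 → up 134.9829 (V=16.1029), down 80.6013 (V=-38.2787). Price -10.9627; hedge Δ=1.0000, bond B=-108.0727.
  t=1,j=1: stock 162.6300 → up 226.0557 (V=107.1757), down 134.9829 (V=16.1029). Price 54.5573; hedge Δ=1.0000, bond B=-108.0727.
  t=0,j=0: stock 117.0000 → up 162.6300 (V=54.5573), down 97.1100 (V=-10.9627). Price 18.7521; hedge Δ=1.0000, bond B=-98.2479.
Self-financing check: at every node Δ·S+B equals the discounted successor values.

(0,0): Delta=1.0000 Bond=-98.2479
(1,0): Delta=1.0000 Bond=-108.0727
(1,1): Delta=1.0000 Bond=-108.0727
V0=18.7521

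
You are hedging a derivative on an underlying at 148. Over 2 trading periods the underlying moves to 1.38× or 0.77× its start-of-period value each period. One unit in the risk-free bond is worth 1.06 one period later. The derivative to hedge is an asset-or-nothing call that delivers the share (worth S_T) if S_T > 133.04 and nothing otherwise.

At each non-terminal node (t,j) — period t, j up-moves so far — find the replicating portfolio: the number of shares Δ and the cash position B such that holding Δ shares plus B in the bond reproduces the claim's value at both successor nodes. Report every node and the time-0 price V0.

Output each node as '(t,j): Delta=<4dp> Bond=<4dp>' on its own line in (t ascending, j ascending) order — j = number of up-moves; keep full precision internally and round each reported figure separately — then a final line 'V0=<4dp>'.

(0,0): Delta=1.4810 Bond=-92.6832
(1,0): Delta=2.2623 Bond=-187.2779
(1,1): Delta=1.0000 Bond=0.0000
V0=126.5083

Under the risk-neutral measure, an up-move has probability p* = (R−d)/(u−d) = 0.4754 and values discount at R = 1.06.
At expiry t=2: V(2,0)=0.0000, V(2,1)=157.2648, V(2,2)=281.8512
  t=1,j=0: stock 113.9600 → up 157.2648 (V=157.2648), down 87.7492 (V=0.0000). Price 70.5332; hedge Δ=2.2623, bond B=-187.2779.
  t=1,j=1: stock 204.2400 → up 281.8512 (V=281.8512), down 157.2648 (V=157.2648). Price 204.2400; hedge Δ=1.0000, bond B=0.0000.
  t=0,j=0: stock 148.0000 → up 204.2400 (V=204.2400), down 113.9600 (V=70.5332). Price 126.5083; hedge Δ=1.4810, bond B=-92.6832.
Check: Δ(0,0)·S0 + B(0,0) = 126.5083 = V0.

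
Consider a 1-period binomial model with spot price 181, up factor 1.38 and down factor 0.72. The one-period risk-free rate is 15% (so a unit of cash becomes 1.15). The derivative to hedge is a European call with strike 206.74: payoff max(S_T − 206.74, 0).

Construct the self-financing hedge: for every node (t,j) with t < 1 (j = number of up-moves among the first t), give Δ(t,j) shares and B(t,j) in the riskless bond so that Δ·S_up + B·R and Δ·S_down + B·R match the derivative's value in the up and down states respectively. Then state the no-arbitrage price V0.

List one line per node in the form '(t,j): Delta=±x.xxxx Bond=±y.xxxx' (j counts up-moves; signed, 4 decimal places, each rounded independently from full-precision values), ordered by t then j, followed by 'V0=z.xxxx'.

Since d<R<u, set p* = (R−d)/(u−d) = 0.6515; price each node as the discounted p*-expectation of its children.
Terminal payoffs: V(1,0)=0.0000, V(1,1)=43.0400
Node (0,0) S=181.0000: V=(p*·43.0400+(1−p*)·0.0000)/1.15=24.3837; Δ=(43.0400−0.0000)/(249.7800−130.3200)=0.3603; B=V−Δ·S=-40.8285
Each (Δ,B) replicates both successor values, so the strategy is self-financing and V0 is arbitrage-free.

(0,0): Delta=0.3603 Bond=-40.8285
V0=24.3837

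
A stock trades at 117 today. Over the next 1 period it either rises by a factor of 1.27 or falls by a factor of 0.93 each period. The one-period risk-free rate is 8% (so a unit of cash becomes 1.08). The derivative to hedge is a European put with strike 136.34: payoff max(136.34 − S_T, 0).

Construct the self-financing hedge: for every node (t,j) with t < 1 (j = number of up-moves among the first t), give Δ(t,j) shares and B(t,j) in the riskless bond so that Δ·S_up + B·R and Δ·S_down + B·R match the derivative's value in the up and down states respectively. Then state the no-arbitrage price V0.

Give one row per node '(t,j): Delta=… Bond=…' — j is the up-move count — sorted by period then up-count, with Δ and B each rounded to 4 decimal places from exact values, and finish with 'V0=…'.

Since d<R<u, set p* = (R−d)/(u−d) = 0.4412; price each node as the discounted p*-expectation of its children.
Terminal values V(1,·): V(1,0)=27.5300, V(1,1)=0.0000
  t=0,j=0: stock 117.0000 → up 148.5900 (V=0.0000), down 108.8100 (V=27.5300). Price 14.2448; hedge Δ=-0.6921, bond B=95.2154.
Each (Δ,B) replicates both successor values, so the strategy is self-financing and V0 is arbitrage-free.

(0,0): Delta=-0.6921 Bond=95.2154
V0=14.2448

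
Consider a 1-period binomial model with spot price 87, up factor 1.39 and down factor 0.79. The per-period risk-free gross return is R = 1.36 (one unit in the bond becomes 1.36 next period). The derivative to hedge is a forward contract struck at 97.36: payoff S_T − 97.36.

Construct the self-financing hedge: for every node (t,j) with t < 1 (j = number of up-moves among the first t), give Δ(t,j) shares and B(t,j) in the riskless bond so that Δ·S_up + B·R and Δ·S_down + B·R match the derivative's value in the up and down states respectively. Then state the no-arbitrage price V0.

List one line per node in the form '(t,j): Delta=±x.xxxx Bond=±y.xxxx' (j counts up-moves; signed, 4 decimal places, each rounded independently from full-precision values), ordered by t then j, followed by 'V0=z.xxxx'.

(0,0): Delta=1.0000 Bond=-71.5882
V0=15.4118

No-arbitrage ⇒ martingale measure with p* = (R−d)/(u−d) = 0.9500.
At expiry t=1: V(1,0)=-28.6300, V(1,1)=23.5700
(0,0): S=87.0000. Δ = (V_up−V_dn)/(S_up−S_dn) = (23.5700−-28.6300)/(120.9300−68.7300) = 1.0000. V = [p*·23.5700 + (1−p*)·-28.6300]/1.36 = 15.4118. B = V − Δ·S = -71.5882.
Each (Δ,B) replicates both successor values, so the strategy is self-financing and V0 is arbitrage-free.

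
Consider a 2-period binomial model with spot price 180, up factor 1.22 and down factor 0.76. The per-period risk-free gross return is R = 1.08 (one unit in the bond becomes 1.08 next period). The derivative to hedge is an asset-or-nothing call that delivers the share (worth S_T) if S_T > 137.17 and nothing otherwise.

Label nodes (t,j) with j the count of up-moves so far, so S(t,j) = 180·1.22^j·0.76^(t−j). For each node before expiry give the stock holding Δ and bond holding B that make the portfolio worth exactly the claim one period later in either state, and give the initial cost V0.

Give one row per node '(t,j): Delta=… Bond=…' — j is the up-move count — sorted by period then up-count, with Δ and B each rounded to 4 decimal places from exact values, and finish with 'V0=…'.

(0,0): Delta=1.3538 Bond=-71.9489
(1,0): Delta=2.6522 Bond=-255.3159
(1,1): Delta=1.0000 Bond=0.0000
V0=171.7436

The replicating-portfolio and risk-neutral prices coincide; use p* = (1.08−0.76)/(1.22−0.76) = 0.6957 for the latter.
At expiry t=2: V(2,0)=0.0000, V(2,1)=166.8960, V(2,2)=267.9120
(1,0): S=136.8000. Δ = (V_up−V_dn)/(S_up−S_dn) = (166.8960−0.0000)/(166.8960−103.9680) = 2.6522. V = [p*·166.8960 + (1−p*)·0.0000]/1.08 = 107.5014. B = V − Δ·S = -255.3159.
(1,1): S=219.6000. Δ = (V_up−V_dn)/(S_up−S_dn) = (267.9120−166.8960)/(267.9120−166.8960) = 1.0000. V = [p*·267.9120 + (1−p*)·166.8960]/1.08 = 219.6000. B = V − Δ·S = 0.0000.
(0,0): S=180.0000. Δ = (V_up−V_dn)/(S_up−S_dn) = (219.6000−107.5014)/(219.6000−136.8000) = 1.3538. V = [p*·219.6000 + (1−p*)·107.5014]/1.08 = 171.7436. B = V − Δ·S = -71.9489.
Root portfolio cost Δ·180+B reproduces V0=171.7436.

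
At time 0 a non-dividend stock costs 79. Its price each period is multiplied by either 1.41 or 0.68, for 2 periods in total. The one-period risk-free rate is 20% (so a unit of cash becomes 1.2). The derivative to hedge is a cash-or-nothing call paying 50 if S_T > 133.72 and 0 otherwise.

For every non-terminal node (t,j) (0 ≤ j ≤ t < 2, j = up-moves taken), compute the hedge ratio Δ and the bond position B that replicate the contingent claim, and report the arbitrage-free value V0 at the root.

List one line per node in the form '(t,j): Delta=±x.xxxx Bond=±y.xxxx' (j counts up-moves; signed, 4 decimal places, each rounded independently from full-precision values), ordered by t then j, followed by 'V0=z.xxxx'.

(0,0): Delta=0.5147 Bond=-23.0396
(1,0): Delta=0.0000 Bond=0.0000
(1,1): Delta=0.6149 Bond=-38.8128
V0=17.6185

No-arbitrage ⇒ martingale measure with p* = (R−d)/(u−d) = 0.7123.
Terminal payoffs: V(2,0)=0.0000, V(2,1)=0.0000, V(2,2)=50.0000
  t=1,j=0: stock 53.7200 → up 75.7452 (V=0.0000), down 36.5296 (V=0.0000). Price 0.0000; hedge Δ=0.0000, bond B=0.0000.
  t=1,j=1: stock 111.3900 → up 157.0599 (V=50.0000), down 75.7452 (V=0.0000). Price 29.6804; hedge Δ=0.6149, bond B=-38.8128.
  t=0,j=0: stock 79.0000 → up 111.3900 (V=29.6804), down 53.7200 (V=0.0000). Price 17.6185; hedge Δ=0.5147, bond B=-23.0396.
Check: Δ(0,0)·S0 + B(0,0) = 17.6185 = V0.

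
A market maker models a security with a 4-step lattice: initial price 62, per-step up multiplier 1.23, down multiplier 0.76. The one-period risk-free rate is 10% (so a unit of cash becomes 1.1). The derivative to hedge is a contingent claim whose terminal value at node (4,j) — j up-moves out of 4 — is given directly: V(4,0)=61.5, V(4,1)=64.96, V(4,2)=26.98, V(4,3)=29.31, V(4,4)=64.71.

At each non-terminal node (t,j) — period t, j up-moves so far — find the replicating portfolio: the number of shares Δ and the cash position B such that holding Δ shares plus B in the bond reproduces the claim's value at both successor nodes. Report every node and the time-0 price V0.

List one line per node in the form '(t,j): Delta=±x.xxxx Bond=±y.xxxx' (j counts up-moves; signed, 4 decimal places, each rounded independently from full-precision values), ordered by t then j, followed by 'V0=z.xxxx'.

(0,0): Delta=0.2109 Bond=14.8013
(1,0): Delta=-0.5118 Bond=50.3359
(1,1): Delta=0.3817 Bond=3.2607
(2,0): Delta=-1.4323 Bond=88.3330
(2,1): Delta=-0.2943 Bond=42.7657
(2,2): Delta=0.5414 Bond=-11.3935
(3,0): Delta=0.2705 Bond=50.8228
(3,1): Delta=-1.8346 Bond=114.8859
(3,2): Delta=0.0695 Bond=21.1021
(3,3): Delta=0.6528 Bond=-25.3932
V0=27.8780

The replicating-portfolio and risk-neutral prices coincide; use p* = (1.1−0.76)/(1.23−0.76) = 0.7234 for the latter.
Terminal payoffs: V(4,0)=61.5000, V(4,1)=64.9600, V(4,2)=26.9800, V(4,3)=29.3100, V(4,4)=64.7100
(3,0): S=27.2165. Δ = (V_up−V_dn)/(S_up−S_dn) = (64.9600−61.5000)/(33.4763−20.6845) = 0.2705. V = [p*·64.9600 + (1−p*)·61.5000]/1.1 = 58.1845. B = V − Δ·S = 50.8228.
(3,1): S=44.0478. Δ = (V_up−V_dn)/(S_up−S_dn) = (26.9800−64.9600)/(54.1788−33.4763) = -1.8346. V = [p*·26.9800 + (1−p*)·64.9600]/1.1 = 34.0774. B = V − Δ·S = 114.8859.
(3,2): S=71.2878. Δ = (V_up−V_dn)/(S_up−S_dn) = (29.3100−26.9800)/(87.6841−54.1788) = 0.0695. V = [p*·29.3100 + (1−p*)·26.9800]/1.1 = 26.0596. B = V − Δ·S = 21.1021.
(3,3): S=115.3738. Δ = (V_up−V_dn)/(S_up−S_dn) = (64.7100−29.3100)/(141.9097−87.6841) = 0.6528. V = [p*·64.7100 + (1−p*)·29.3100]/1.1 = 49.9259. B = V − Δ·S = -25.3932.
(2,0): S=35.8112. Δ = (V_up−V_dn)/(S_up−S_dn) = (34.0774−58.1845)/(44.0478−27.2165) = -1.4323. V = [p*·34.0774 + (1−p*)·58.1845]/1.1 = 37.0412. B = V − Δ·S = 88.3330.
(2,1): S=57.9576. Δ = (V_up−V_dn)/(S_up−S_dn) = (26.0596−34.0774)/(71.2878−44.0478) = -0.2943. V = [p*·26.0596 + (1−p*)·34.0774]/1.1 = 25.7066. B = V − Δ·S = 42.7657.
(2,2): S=93.7998. Δ = (V_up−V_dn)/(S_up−S_dn) = (49.9259−26.0596)/(115.3738−71.2878) = 0.5414. V = [p*·49.9259 + (1−p*)·26.0596]/1.1 = 39.3860. B = V − Δ·S = -11.3935.
(1,0): S=47.1200. Δ = (V_up−V_dn)/(S_up−S_dn) = (25.7066−37.0412)/(57.9576−35.8112) = -0.5118. V = [p*·25.7066 + (1−p*)·37.0412]/1.1 = 26.2197. B = V − Δ·S = 50.3359.
(1,1): S=76.2600. Δ = (V_up−V_dn)/(S_up−S_dn) = (39.3860−25.7066)/(93.7998−57.9576) = 0.3817. V = [p*·39.3860 + (1−p*)·25.7066]/1.1 = 32.3658. B = V − Δ·S = 3.2607.
(0,0): S=62.0000. Δ = (V_up−V_dn)/(S_up−S_dn) = (32.3658−26.2197)/(76.2600−47.1200) = 0.2109. V = [p*·32.3658 + (1−p*)·26.2197]/1.1 = 27.8780. B = V − Δ·S = 14.8013.
Check: Δ(0,0)·S0 + B(0,0) = 27.8780 = V0.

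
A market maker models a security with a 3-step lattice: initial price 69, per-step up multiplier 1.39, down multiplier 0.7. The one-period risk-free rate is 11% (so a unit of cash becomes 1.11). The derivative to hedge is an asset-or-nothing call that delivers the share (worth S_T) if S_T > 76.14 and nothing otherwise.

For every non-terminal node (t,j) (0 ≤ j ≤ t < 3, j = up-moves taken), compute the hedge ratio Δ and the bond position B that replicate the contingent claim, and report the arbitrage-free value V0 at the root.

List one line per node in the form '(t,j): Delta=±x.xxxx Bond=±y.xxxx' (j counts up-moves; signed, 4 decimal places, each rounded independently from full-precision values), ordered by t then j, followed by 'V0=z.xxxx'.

No-arbitrage ⇒ martingale measure with p* = (R−d)/(u−d) = 0.5942.
Payoff layer (t=3): V(3,0)=0.0000, V(3,1)=0.0000, V(3,2)=93.3204, V(3,3)=185.3077
Node (2,0) S=33.8100: V=(p*·0.0000+(1−p*)·0.0000)/1.11=0.0000; Δ=(0.0000−0.0000)/(46.9959−23.6670)=0.0000; B=V−Δ·S=0.0000
Node (2,1) S=67.1370: V=(p*·93.3204+(1−p*)·0.0000)/1.11=49.9561; Δ=(93.3204−0.0000)/(93.3204−46.9959)=2.0145; B=V−Δ·S=-85.2909
Node (2,2) S=133.3149: V=(p*·185.3077+(1−p*)·93.3204)/1.11=133.3149; Δ=(185.3077−93.3204)/(185.3077−93.3204)=1.0000; B=V−Δ·S=0.0000
Node (1,0) S=48.3000: V=(p*·49.9561+(1−p*)·0.0000)/1.11=26.7424; Δ=(49.9561−0.0000)/(67.1370−33.8100)=1.4990; B=V−Δ·S=-45.6577
Node (1,1) S=95.9100: V=(p*·133.3149+(1−p*)·49.9561)/1.11=89.6290; Δ=(133.3149−49.9561)/(133.3149−67.1370)=1.2596; B=V−Δ·S=-31.1809
Node (0,0) S=69.0000: V=(p*·89.6290+(1−p*)·26.7424)/1.11=57.7566; Δ=(89.6290−26.7424)/(95.9100−48.3000)=1.3209; B=V−Δ·S=-33.3834
Check: Δ(0,0)·S0 + B(0,0) = 57.7566 = V0.

(0,0): Delta=1.3209 Bond=-33.3834
(1,0): Delta=1.4990 Bond=-45.6577
(1,1): Delta=1.2596 Bond=-31.1809
(2,0): Delta=0.0000 Bond=0.0000
(2,1): Delta=2.0145 Bond=-85.2909
(2,2): Delta=1.0000 Bond=0.0000
V0=57.7566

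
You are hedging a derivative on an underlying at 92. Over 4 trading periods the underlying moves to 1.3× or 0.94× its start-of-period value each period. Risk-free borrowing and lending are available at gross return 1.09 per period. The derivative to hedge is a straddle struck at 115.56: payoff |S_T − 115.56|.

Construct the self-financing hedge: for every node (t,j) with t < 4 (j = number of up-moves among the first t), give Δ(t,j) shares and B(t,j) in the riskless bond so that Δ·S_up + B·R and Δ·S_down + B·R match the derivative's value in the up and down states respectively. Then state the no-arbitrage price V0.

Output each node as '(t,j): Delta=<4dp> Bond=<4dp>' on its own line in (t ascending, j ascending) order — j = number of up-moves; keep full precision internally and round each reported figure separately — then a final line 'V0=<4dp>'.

The replicating-portfolio and risk-neutral prices coincide; use p* = (1.09−0.94)/(1.3−0.94) = 0.4167 for the latter.
Terminal payoffs: V(4,0)=43.7311, V(4,1)=16.2222, V(4,2)=21.8221, V(4,3)=74.4366, V(4,4)=147.2012
(3,0): S=76.4137. Δ = (V_up−V_dn)/(S_up−S_dn) = (16.2222−43.7311)/(99.3378−71.8289) = -1.0000. V = [p*·16.2222 + (1−p*)·43.7311]/1.09 = 29.6046. B = V − Δ·S = 106.0183.
(3,1): S=105.6786. Δ = (V_up−V_dn)/(S_up−S_dn) = (21.8221−16.2222)/(137.3821−99.3378) = 0.1472. V = [p*·21.8221 + (1−p*)·16.2222]/1.09 = 17.0234. B = V − Δ·S = 1.4679.
(3,2): S=146.1512. Δ = (V_up−V_dn)/(S_up−S_dn) = (74.4366−21.8221)/(189.9966−137.3821) = 1.0000. V = [p*·74.4366 + (1−p*)·21.8221]/1.09 = 40.1329. B = V − Δ·S = -106.0183.
(3,3): S=202.1240. Δ = (V_up−V_dn)/(S_up−S_dn) = (147.2012−74.4366)/(262.7612−189.9966) = 1.0000. V = [p*·147.2012 + (1−p*)·74.4366]/1.09 = 96.1057. B = V − Δ·S = -106.0183.
(2,0): S=81.2912. Δ = (V_up−V_dn)/(S_up−S_dn) = (17.0234−29.6046)/(105.6786−76.4137) = -0.4299. V = [p*·17.0234 + (1−p*)·29.6046]/1.09 = 22.3509. B = V − Δ·S = 57.2988.
(2,1): S=112.4240. Δ = (V_up−V_dn)/(S_up−S_dn) = (40.1329−17.0234)/(146.1512−105.6786) = 0.5710. V = [p*·40.1329 + (1−p*)·17.0234]/1.09 = 24.4517. B = V − Δ·S = -39.7413.
(2,2): S=155.4800. Δ = (V_up−V_dn)/(S_up−S_dn) = (96.1057−40.1329)/(202.1240−146.1512) = 1.0000. V = [p*·96.1057 + (1−p*)·40.1329]/1.09 = 58.2155. B = V − Δ·S = -97.2645.
(1,0): S=86.4800. Δ = (V_up−V_dn)/(S_up−S_dn) = (24.4517−22.3509)/(112.4240−81.2912) = 0.0675. V = [p*·24.4517 + (1−p*)·22.3509]/1.09 = 21.3084. B = V − Δ·S = 15.4728.
(1,1): S=119.6000. Δ = (V_up−V_dn)/(S_up−S_dn) = (58.2155−24.4517)/(155.4800−112.4240) = 0.7842. V = [p*·58.2155 + (1−p*)·24.4517]/1.09 = 35.3394. B = V − Δ·S = -58.4489.
(0,0): S=92.0000. Δ = (V_up−V_dn)/(S_up−S_dn) = (35.3394−21.3084)/(119.6000−86.4800) = 0.4236. V = [p*·35.3394 + (1−p*)·21.3084]/1.09 = 24.9125. B = V − Δ·S = -14.0623.
Root portfolio cost Δ·92+B reproduces V0=24.9125.

(0,0): Delta=0.4236 Bond=-14.0623
(1,0): Delta=0.0675 Bond=15.4728
(1,1): Delta=0.7842 Bond=-58.4489
(2,0): Delta=-0.4299 Bond=57.2988
(2,1): Delta=0.5710 Bond=-39.7413
(2,2): Delta=1.0000 Bond=-97.2645
(3,0): Delta=-1.0000 Bond=106.0183
(3,1): Delta=0.1472 Bond=1.4679
(3,2): Delta=1.0000 Bond=-106.0183
(3,3): Delta=1.0000 Bond=-106.0183
V0=24.9125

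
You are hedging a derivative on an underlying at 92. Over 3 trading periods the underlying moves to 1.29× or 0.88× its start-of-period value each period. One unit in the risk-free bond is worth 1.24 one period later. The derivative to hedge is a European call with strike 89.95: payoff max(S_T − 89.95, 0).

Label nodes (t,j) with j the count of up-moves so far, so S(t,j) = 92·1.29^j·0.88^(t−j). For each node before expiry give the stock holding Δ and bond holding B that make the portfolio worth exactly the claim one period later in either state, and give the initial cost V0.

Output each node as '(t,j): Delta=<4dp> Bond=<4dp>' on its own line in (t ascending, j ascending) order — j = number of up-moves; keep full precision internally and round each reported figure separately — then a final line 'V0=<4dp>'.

The replicating-portfolio and risk-neutral prices coincide; use p* = (1.24−0.88)/(1.29−0.88) = 0.8780 for the latter.
Payoff layer (t=3): V(3,0)=0.0000, V(3,1)=1.9558, V(3,2)=44.7755, V(3,3)=107.5454
Node (2,0) S=71.2448: V=(p*·1.9558+(1−p*)·0.0000)/1.24=1.3849; Δ=(1.9558−0.0000)/(91.9058−62.6954)=0.0670; B=V−Δ·S=-3.3853
Node (2,1) S=104.4384: V=(p*·44.7755+(1−p*)·1.9558)/1.24=31.8981; Δ=(44.7755−1.9558)/(134.7255−91.9058)=1.0000; B=V−Δ·S=-72.5403
Node (2,2) S=153.0972: V=(p*·107.5454+(1−p*)·44.7755)/1.24=80.5569; Δ=(107.5454−44.7755)/(197.4954−134.7255)=1.0000; B=V−Δ·S=-72.5403
Node (1,0) S=80.9600: V=(p*·31.8981+(1−p*)·1.3849)/1.24=22.7234; Δ=(31.8981−1.3849)/(104.4384−71.2448)=0.9192; B=V−Δ·S=-51.6990
Node (1,1) S=118.6800: V=(p*·80.5569+(1−p*)·31.8981)/1.24=60.1797; Δ=(80.5569−31.8981)/(153.0972−104.4384)=1.0000; B=V−Δ·S=-58.5003
Node (0,0) S=92.0000: V=(p*·60.1797+(1−p*)·22.7234)/1.24=44.8483; Δ=(60.1797−22.7234)/(118.6800−80.9600)=0.9930; B=V−Δ·S=-46.5087
Check: Δ(0,0)·S0 + B(0,0) = 44.8483 = V0.

(0,0): Delta=0.9930 Bond=-46.5087
(1,0): Delta=0.9192 Bond=-51.6990
(1,1): Delta=1.0000 Bond=-58.5003
(2,0): Delta=0.0670 Bond=-3.3853
(2,1): Delta=1.0000 Bond=-72.5403
(2,2): Delta=1.0000 Bond=-72.5403
V0=44.8483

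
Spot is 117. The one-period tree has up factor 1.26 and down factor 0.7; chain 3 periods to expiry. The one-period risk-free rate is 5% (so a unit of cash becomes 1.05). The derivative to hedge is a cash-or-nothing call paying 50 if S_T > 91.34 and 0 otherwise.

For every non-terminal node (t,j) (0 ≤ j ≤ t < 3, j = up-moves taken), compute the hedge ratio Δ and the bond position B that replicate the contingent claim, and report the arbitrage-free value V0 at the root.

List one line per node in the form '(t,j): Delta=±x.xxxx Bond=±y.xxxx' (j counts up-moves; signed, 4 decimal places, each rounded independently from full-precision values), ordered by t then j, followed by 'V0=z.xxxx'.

(0,0): Delta=0.3245 Bond=-8.4359
(1,0): Delta=0.6489 Bond=-35.4308
(1,1): Delta=0.2163 Bond=7.0862
(2,0): Delta=0.0000 Bond=0.0000
(2,1): Delta=0.8652 Bond=-59.5238
(2,2): Delta=0.0000 Bond=47.6190
V0=29.5257

Under the risk-neutral measure, an up-move has probability p* = (R−d)/(u−d) = 0.6250 and values discount at R = 1.05.
Terminal values V(3,·): V(3,0)=0.0000, V(3,1)=0.0000, V(3,2)=50.0000, V(3,3)=50.0000
  t=2,j=0: stock 57.3300 → up 72.2358 (V=0.0000), down 40.1310 (V=0.0000). Price 0.0000; hedge Δ=0.0000, bond B=0.0000.
  t=2,j=1: stock 103.1940 → up 130.0244 (V=50.0000), down 72.2358 (V=0.0000). Price 29.7619; hedge Δ=0.8652, bond B=-59.5238.
  t=2,j=2: stock 185.7492 → up 234.0440 (V=50.0000), down 130.0244 (V=50.0000). Price 47.6190; hedge Δ=0.0000, bond B=47.6190.
  t=1,j=0: stock 81.9000 → up 103.1940 (V=29.7619), down 57.3300 (V=0.0000). Price 17.7154; hedge Δ=0.6489, bond B=-35.4308.
  t=1,j=1: stock 147.4200 → up 185.7492 (V=47.6190), down 103.1940 (V=29.7619). Price 38.9739; hedge Δ=0.2163, bond B=7.0862.
  t=0,j=0: stock 117.0000 → up 147.4200 (V=38.9739), down 81.9000 (V=17.7154). Price 29.5257; hedge Δ=0.3245, bond B=-8.4359.
Self-financing check: at every node Δ·S+B equals the discounted successor values.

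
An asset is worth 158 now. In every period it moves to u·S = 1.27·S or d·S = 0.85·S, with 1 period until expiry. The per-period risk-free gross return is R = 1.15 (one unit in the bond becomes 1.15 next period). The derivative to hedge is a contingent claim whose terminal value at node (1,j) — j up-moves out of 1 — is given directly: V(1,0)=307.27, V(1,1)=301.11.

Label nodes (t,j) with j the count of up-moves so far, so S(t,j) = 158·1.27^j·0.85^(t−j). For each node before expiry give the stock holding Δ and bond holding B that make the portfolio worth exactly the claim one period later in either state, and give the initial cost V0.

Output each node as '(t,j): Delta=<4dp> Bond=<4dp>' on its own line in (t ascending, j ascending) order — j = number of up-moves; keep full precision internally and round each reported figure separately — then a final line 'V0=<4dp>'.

(0,0): Delta=-0.0928 Bond=278.0319
V0=263.3652

Since d<R<u, set p* = (R−d)/(u−d) = 0.7143; price each node as the discounted p*-expectation of its children.
Payoff layer (t=1): V(1,0)=307.2700, V(1,1)=301.1100
Node (0,0) S=158.0000: V=(p*·301.1100+(1−p*)·307.2700)/1.15=263.3652; Δ=(301.1100−307.2700)/(200.6600−134.3000)=-0.0928; B=V−Δ·S=278.0319
Each (Δ,B) replicates both successor values, so the strategy is self-financing and V0 is arbitrage-free.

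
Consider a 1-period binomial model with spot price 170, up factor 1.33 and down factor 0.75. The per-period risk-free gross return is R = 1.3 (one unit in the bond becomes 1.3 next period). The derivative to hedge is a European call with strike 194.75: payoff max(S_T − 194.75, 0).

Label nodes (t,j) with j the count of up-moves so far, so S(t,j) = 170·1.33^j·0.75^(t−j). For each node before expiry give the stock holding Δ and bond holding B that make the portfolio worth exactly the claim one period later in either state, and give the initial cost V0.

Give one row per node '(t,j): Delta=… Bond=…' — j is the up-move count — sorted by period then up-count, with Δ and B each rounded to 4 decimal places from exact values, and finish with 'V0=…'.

(0,0): Delta=0.3180 Bond=-31.1837
V0=22.8680

No-arbitrage ⇒ martingale measure with p* = (R−d)/(u−d) = 0.9483.
Terminal payoffs: V(1,0)=0.0000, V(1,1)=31.3500
(0,0): S=170.0000. Δ = (V_up−V_dn)/(S_up−S_dn) = (31.3500−0.0000)/(226.1000−127.5000) = 0.3180. V = [p*·31.3500 + (1−p*)·0.0000]/1.3 = 22.8680. B = V − Δ·S = -31.1837.
Check: Δ(0,0)·S0 + B(0,0) = 22.8680 = V0.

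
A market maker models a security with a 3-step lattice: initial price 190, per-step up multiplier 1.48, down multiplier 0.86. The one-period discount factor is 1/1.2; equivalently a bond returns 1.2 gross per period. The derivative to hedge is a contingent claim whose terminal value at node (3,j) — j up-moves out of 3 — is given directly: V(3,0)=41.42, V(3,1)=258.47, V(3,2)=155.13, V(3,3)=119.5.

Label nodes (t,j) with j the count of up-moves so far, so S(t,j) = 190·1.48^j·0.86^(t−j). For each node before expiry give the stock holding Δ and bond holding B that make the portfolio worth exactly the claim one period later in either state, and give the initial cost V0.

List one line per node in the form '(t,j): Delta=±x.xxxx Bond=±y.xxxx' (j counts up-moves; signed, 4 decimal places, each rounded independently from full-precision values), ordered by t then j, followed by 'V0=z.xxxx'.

(0,0): Delta=-0.1039 Bond=120.1290
(1,0): Delta=0.3402 Bond=71.5888
(1,1): Delta=-0.3165 Bond=203.9150
(2,0): Delta=2.4913 Bond=-216.3745
(2,1): Delta=-0.6892 Bond=334.8438
(2,2): Delta=-0.1381 Bond=170.4602
V0=100.3790

Risk-neutral probability p* = (R−d)/(u−d) = (1.2−0.86)/(1.48−0.86) = 0.5484.
At expiry t=3: V(3,0)=41.4200, V(3,1)=258.4700, V(3,2)=155.1300, V(3,3)=119.5000
(2,0): S=140.5240. Δ = (V_up−V_dn)/(S_up−S_dn) = (258.4700−41.4200)/(207.9755−120.8506) = 2.4913. V = [p*·258.4700 + (1−p*)·41.4200]/1.2 = 133.7062. B = V − Δ·S = -216.3745.
(2,1): S=241.8320. Δ = (V_up−V_dn)/(S_up−S_dn) = (155.1300−258.4700)/(357.9114−207.9755) = -0.6892. V = [p*·155.1300 + (1−p*)·258.4700]/1.2 = 168.1664. B = V − Δ·S = 334.8438.
(2,2): S=416.1760. Δ = (V_up−V_dn)/(S_up−S_dn) = (119.5000−155.1300)/(615.9405−357.9114) = -0.1381. V = [p*·119.5000 + (1−p*)·155.1300]/1.2 = 112.9925. B = V − Δ·S = 170.4602.
(1,0): S=163.4000. Δ = (V_up−V_dn)/(S_up−S_dn) = (168.1664−133.7062)/(241.8320−140.5240) = 0.3402. V = [p*·168.1664 + (1−p*)·133.7062]/1.2 = 127.1698. B = V − Δ·S = 71.5888.
(1,1): S=281.2000. Δ = (V_up−V_dn)/(S_up−S_dn) = (112.9925−168.1664)/(416.1760−241.8320) = -0.3165. V = [p*·112.9925 + (1−p*)·168.1664]/1.2 = 114.9248. B = V − Δ·S = 203.9150.
(0,0): S=190.0000. Δ = (V_up−V_dn)/(S_up−S_dn) = (114.9248−127.1698)/(281.2000−163.4000) = -0.1039. V = [p*·114.9248 + (1−p*)·127.1698]/1.2 = 100.3790. B = V − Δ·S = 120.1290.
Check: Δ(0,0)·S0 + B(0,0) = 100.3790 = V0.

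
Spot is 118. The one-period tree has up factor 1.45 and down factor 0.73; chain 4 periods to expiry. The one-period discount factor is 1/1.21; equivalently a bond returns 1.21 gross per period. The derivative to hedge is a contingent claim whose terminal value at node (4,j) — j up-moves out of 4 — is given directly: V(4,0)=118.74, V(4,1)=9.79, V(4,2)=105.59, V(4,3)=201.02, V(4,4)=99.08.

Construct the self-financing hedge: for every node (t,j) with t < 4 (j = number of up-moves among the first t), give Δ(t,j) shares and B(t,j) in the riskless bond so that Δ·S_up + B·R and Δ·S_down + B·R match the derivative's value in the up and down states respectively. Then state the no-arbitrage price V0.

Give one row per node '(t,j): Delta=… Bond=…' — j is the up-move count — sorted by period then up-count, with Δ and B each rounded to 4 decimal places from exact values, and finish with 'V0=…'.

(0,0): Delta=0.1957 Bond=38.8096
(1,0): Delta=0.8027 Bond=-5.3199
(1,1): Delta=0.0430 Bond=73.0994
(2,0): Delta=0.5029 Bond=12.4131
(2,1): Delta=0.8781 Bond=-15.8622
(2,2): Delta=-0.1673 Bond=140.6066
(3,0): Delta=-3.2964 Bond=189.4241
(3,1): Delta=1.4593 Bond=-72.1823
(3,2): Delta=0.7318 Bond=7.3013
(3,3): Delta=-0.3936 Bond=251.5503
V0=61.9081

Risk-neutral probability p* = (R−d)/(u−d) = (1.21−0.73)/(1.45−0.73) = 0.6667.
Payoff layer (t=4): V(4,0)=118.7400, V(4,1)=9.7900, V(4,2)=105.5900, V(4,3)=201.0200, V(4,4)=99.0800
Node (3,0) S=45.9040: V=(p*·9.7900+(1−p*)·118.7400)/1.21=38.1047; Δ=(9.7900−118.7400)/(66.5608−33.5099)=-3.2964; B=V−Δ·S=189.4241
Node (3,1) S=91.1792: V=(p*·105.5900+(1−p*)·9.7900)/1.21=60.8733; Δ=(105.5900−9.7900)/(132.2098−66.5608)=1.4593; B=V−Δ·S=-72.1823
Node (3,2) S=181.1094: V=(p*·201.0200+(1−p*)·105.5900)/1.21=139.8430; Δ=(201.0200−105.5900)/(262.6086−132.2098)=0.7318; B=V−Δ·S=7.3013
Node (3,3) S=359.7378: V=(p*·99.0800+(1−p*)·201.0200)/1.21=109.9669; Δ=(99.0800−201.0200)/(521.6197−262.6086)=-0.3936; B=V−Δ·S=251.5503
Node (2,0) S=62.8822: V=(p*·60.8733+(1−p*)·38.1047)/1.21=44.0362; Δ=(60.8733−38.1047)/(91.1792−45.9040)=0.5029; B=V−Δ·S=12.4131
Node (2,1) S=124.9030: V=(p*·139.8430+(1−p*)·60.8733)/1.21=93.8180; Δ=(139.8430−60.8733)/(181.1093−91.1792)=0.8781; B=V−Δ·S=-15.8622
Node (2,2) S=248.0950: V=(p*·109.9669+(1−p*)·139.8430)/1.21=99.1121; Δ=(109.9669−139.8430)/(359.7378−181.1094)=-0.1673; B=V−Δ·S=140.6066
Node (1,0) S=86.1400: V=(p*·93.8180+(1−p*)·44.0362)/1.21=63.8215; Δ=(93.8180−44.0362)/(124.9030−62.8822)=0.8027; B=V−Δ·S=-5.3199
Node (1,1) S=171.1000: V=(p*·99.1121+(1−p*)·93.8180)/1.21=80.4524; Δ=(99.1121−93.8180)/(248.0950−124.9030)=0.0430; B=V−Δ·S=73.0994
Node (0,0) S=118.0000: V=(p*·80.4524+(1−p*)·63.8215)/1.21=61.9081; Δ=(80.4524−63.8215)/(171.1000−86.1400)=0.1957; B=V−Δ·S=38.8096
Check: Δ(0,0)·S0 + B(0,0) = 61.9081 = V0.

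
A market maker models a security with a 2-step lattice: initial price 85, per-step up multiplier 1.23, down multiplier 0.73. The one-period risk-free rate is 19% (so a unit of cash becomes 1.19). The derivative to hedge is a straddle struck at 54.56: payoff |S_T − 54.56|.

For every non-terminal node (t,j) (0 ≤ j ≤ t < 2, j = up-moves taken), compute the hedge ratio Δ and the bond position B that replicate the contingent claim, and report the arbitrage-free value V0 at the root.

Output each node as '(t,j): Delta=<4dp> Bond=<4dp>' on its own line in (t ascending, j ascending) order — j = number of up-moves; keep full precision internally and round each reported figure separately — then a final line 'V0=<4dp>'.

(0,0): Delta=0.9707 Bond=-35.9536
(1,0): Delta=0.4028 Bond=-7.5492
(1,1): Delta=1.0000 Bond=-45.8487
V0=46.5554

Under the risk-neutral measure, an up-move has probability p* = (R−d)/(u−d) = 0.9200 and values discount at R = 1.19.
Payoff layer (t=2): V(2,0)=9.2635, V(2,1)=21.7615, V(2,2)=74.0365
Node (1,0) S=62.0500: V=(p*·21.7615+(1−p*)·9.2635)/1.19=17.4468; Δ=(21.7615−9.2635)/(76.3215−45.2965)=0.4028; B=V−Δ·S=-7.5492
Node (1,1) S=104.5500: V=(p*·74.0365+(1−p*)·21.7615)/1.19=58.7013; Δ=(74.0365−21.7615)/(128.5965−76.3215)=1.0000; B=V−Δ·S=-45.8487
Node (0,0) S=85.0000: V=(p*·58.7013+(1−p*)·17.4468)/1.19=46.5554; Δ=(58.7013−17.4468)/(104.5500−62.0500)=0.9707; B=V−Δ·S=-35.9536
Root portfolio cost Δ·85+B reproduces V0=46.5554.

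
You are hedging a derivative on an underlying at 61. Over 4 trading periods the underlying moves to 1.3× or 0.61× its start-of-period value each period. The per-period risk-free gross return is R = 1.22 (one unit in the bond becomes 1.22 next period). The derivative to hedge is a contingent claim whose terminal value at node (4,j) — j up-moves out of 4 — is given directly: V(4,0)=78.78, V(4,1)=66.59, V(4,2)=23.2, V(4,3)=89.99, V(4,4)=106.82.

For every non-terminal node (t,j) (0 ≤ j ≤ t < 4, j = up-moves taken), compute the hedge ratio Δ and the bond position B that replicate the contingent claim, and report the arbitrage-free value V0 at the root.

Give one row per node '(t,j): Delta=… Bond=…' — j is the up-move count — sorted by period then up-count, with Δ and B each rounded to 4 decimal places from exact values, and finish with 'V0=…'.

(0,0): Delta=0.3692 Bond=20.7798
(1,0): Delta=1.1289 Bond=-2.9174
(1,1): Delta=0.3225 Bond=29.0587
(2,0): Delta=-2.0815 Bond=69.3124
(2,1): Delta=1.3265 Bond=-13.1162
(2,2): Delta=0.2607 Bond=41.8212
(3,0): Delta=-1.2760 Bond=73.4071
(3,1): Delta=-2.1311 Bond=86.0240
(3,2): Delta=1.5393 Bond=-29.3822
(3,3): Delta=0.1820 Bond=61.5666
V0=43.3023

Risk-neutral probability p* = (R−d)/(u−d) = (1.22−0.61)/(1.3−0.61) = 0.8841.
Terminal payoffs: V(4,0)=78.7800, V(4,1)=66.5900, V(4,2)=23.2000, V(4,3)=89.9900, V(4,4)=106.8200
  t=3,j=0: stock 13.8458 → up 17.9996 (V=66.5900), down 8.4460 (V=78.7800). Price 55.7404; hedge Δ=-1.2760, bond B=73.4071.
  t=3,j=1: stock 29.5075 → up 38.3598 (V=23.2000), down 17.9996 (V=66.5900). Price 23.1399; hedge Δ=-2.1311, bond B=86.0240.
  t=3,j=2: stock 62.8849 → up 81.7504 (V=89.9900), down 38.3598 (V=23.2000). Price 67.4149; hedge Δ=1.5393, bond B=-29.3822.
  t=3,j=3: stock 134.0170 → up 174.2221 (V=106.8200), down 81.7504 (V=89.9900). Price 85.9579; hedge Δ=0.1820, bond B=61.5666.
  t=2,j=0: stock 22.6981 → up 29.5075 (V=23.1399), down 13.8458 (V=55.7404). Price 22.0653; hedge Δ=-2.0815, bond B=69.3124.
  t=2,j=1: stock 48.3730 → up 62.8849 (V=67.4149), down 29.5075 (V=23.1399). Price 51.0505; hedge Δ=1.3265, bond B=-13.1162.
  t=2,j=2: stock 103.0900 → up 134.0170 (V=85.9579), down 62.8849 (V=67.4149). Price 68.6951; hedge Δ=0.2607, bond B=41.8212.
  t=1,j=0: stock 37.2100 → up 48.3730 (V=51.0505), down 22.6981 (V=22.0653). Price 39.0901; hedge Δ=1.1289, bond B=-2.9174.
  t=1,j=1: stock 79.3000 → up 103.0900 (V=68.6951), down 48.3730 (V=51.0505). Price 54.6306; hedge Δ=0.3225, bond B=29.0587.
  t=0,j=0: stock 61.0000 → up 79.3000 (V=54.6306), down 37.2100 (V=39.0901). Price 43.3023; hedge Δ=0.3692, bond B=20.7798.
Root portfolio cost Δ·61+B reproduces V0=43.3023.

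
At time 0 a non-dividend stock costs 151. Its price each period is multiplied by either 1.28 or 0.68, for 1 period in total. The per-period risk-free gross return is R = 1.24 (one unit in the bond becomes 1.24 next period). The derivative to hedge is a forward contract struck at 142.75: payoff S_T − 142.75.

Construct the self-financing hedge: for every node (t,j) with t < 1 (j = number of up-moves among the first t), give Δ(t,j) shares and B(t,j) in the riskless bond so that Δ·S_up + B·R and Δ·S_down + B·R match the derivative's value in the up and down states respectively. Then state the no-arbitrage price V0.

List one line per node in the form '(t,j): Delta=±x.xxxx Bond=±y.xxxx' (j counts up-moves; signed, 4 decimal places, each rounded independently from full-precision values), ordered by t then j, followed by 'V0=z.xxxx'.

(0,0): Delta=1.0000 Bond=-115.1210
V0=35.8790

No-arbitrage ⇒ martingale measure with p* = (R−d)/(u−d) = 0.9333.
Terminal payoffs: V(1,0)=-40.0700, V(1,1)=50.5300
  t=0,j=0: stock 151.0000 → up 193.2800 (V=50.5300), down 102.6800 (V=-40.0700). Price 35.8790; hedge Δ=1.0000, bond B=-115.1210.
Self-financing check: at every node Δ·S+B equals the discounted successor values.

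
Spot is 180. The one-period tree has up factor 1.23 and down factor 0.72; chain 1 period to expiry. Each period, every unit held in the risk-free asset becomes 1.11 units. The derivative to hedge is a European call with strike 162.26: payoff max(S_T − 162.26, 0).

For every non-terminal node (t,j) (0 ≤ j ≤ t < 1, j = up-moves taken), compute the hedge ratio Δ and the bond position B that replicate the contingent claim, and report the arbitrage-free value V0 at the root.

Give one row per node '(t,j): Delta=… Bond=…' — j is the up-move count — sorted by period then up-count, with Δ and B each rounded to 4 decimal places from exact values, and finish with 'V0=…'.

No-arbitrage ⇒ martingale measure with p* = (R−d)/(u−d) = 0.7647.
Payoff layer (t=1): V(1,0)=0.0000, V(1,1)=59.1400
(0,0): S=180.0000. Δ = (V_up−V_dn)/(S_up−S_dn) = (59.1400−0.0000)/(221.4000−129.6000) = 0.6442. V = [p*·59.1400 + (1−p*)·0.0000]/1.11 = 40.7430. B = V − Δ·S = -75.2178.
Self-financing check: at every node Δ·S+B equals the discounted successor values.

(0,0): Delta=0.6442 Bond=-75.2178
V0=40.7430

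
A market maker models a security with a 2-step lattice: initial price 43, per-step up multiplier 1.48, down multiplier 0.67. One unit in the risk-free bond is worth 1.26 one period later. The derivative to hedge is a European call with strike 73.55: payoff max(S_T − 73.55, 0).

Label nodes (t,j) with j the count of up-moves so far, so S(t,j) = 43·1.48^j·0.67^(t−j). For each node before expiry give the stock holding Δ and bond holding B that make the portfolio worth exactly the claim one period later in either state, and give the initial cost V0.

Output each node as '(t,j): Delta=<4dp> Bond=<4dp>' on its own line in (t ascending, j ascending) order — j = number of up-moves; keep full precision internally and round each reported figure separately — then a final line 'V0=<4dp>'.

Since d<R<u, set p* = (R−d)/(u−d) = 0.7284; price each node as the discounted p*-expectation of its children.
At expiry t=2: V(2,0)=0.0000, V(2,1)=0.0000, V(2,2)=20.6372
Node (1,0) S=28.8100: V=(p*·0.0000+(1−p*)·0.0000)/1.26=0.0000; Δ=(0.0000−0.0000)/(42.6388−19.3027)=0.0000; B=V−Δ·S=0.0000
Node (1,1) S=63.6400: V=(p*·20.6372+(1−p*)·0.0000)/1.26=11.9302; Δ=(20.6372−0.0000)/(94.1872−42.6388)=0.4003; B=V−Δ·S=-13.5478
Node (0,0) S=43.0000: V=(p*·11.9302+(1−p*)·0.0000)/1.26=6.8967; Δ=(11.9302−0.0000)/(63.6400−28.8100)=0.3425; B=V−Δ·S=-7.8319
Self-financing check: at every node Δ·S+B equals the discounted successor values.

(0,0): Delta=0.3425 Bond=-7.8319
(1,0): Delta=0.0000 Bond=0.0000
(1,1): Delta=0.4003 Bond=-13.5478
V0=6.8967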